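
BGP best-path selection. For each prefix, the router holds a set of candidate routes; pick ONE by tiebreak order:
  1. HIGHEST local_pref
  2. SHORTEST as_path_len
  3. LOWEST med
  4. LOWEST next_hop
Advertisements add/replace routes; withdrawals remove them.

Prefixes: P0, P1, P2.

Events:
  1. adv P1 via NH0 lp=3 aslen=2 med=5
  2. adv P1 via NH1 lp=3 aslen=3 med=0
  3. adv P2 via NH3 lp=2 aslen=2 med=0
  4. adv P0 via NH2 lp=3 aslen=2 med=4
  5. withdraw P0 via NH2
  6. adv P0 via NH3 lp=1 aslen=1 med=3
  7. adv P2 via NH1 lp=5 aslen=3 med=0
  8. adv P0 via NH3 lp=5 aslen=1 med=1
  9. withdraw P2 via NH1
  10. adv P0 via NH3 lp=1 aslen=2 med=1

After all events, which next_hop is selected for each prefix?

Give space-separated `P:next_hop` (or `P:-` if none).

Op 1: best P0=- P1=NH0 P2=-
Op 2: best P0=- P1=NH0 P2=-
Op 3: best P0=- P1=NH0 P2=NH3
Op 4: best P0=NH2 P1=NH0 P2=NH3
Op 5: best P0=- P1=NH0 P2=NH3
Op 6: best P0=NH3 P1=NH0 P2=NH3
Op 7: best P0=NH3 P1=NH0 P2=NH1
Op 8: best P0=NH3 P1=NH0 P2=NH1
Op 9: best P0=NH3 P1=NH0 P2=NH3
Op 10: best P0=NH3 P1=NH0 P2=NH3

Answer: P0:NH3 P1:NH0 P2:NH3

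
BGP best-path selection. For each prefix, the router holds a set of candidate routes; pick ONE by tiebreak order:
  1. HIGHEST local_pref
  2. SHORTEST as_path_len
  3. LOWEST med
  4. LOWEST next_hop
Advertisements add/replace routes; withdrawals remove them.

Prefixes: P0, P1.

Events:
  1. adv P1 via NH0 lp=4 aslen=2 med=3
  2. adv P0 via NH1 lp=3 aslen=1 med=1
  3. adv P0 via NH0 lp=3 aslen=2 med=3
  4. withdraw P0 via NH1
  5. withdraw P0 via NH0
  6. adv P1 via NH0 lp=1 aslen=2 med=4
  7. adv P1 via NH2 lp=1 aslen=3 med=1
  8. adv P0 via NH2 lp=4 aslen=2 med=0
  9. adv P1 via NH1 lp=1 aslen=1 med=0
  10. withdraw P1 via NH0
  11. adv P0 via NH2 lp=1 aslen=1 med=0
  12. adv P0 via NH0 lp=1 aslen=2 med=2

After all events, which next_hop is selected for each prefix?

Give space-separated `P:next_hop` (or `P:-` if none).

Answer: P0:NH2 P1:NH1

Derivation:
Op 1: best P0=- P1=NH0
Op 2: best P0=NH1 P1=NH0
Op 3: best P0=NH1 P1=NH0
Op 4: best P0=NH0 P1=NH0
Op 5: best P0=- P1=NH0
Op 6: best P0=- P1=NH0
Op 7: best P0=- P1=NH0
Op 8: best P0=NH2 P1=NH0
Op 9: best P0=NH2 P1=NH1
Op 10: best P0=NH2 P1=NH1
Op 11: best P0=NH2 P1=NH1
Op 12: best P0=NH2 P1=NH1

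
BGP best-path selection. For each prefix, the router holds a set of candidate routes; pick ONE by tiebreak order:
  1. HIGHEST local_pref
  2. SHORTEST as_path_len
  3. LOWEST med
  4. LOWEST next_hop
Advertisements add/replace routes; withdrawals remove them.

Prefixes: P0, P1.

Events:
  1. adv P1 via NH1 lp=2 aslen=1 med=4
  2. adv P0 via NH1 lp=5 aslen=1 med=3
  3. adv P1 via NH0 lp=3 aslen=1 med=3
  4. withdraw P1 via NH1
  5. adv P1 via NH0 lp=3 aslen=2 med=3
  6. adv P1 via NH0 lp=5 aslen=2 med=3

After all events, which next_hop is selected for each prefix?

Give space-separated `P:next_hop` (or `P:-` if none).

Op 1: best P0=- P1=NH1
Op 2: best P0=NH1 P1=NH1
Op 3: best P0=NH1 P1=NH0
Op 4: best P0=NH1 P1=NH0
Op 5: best P0=NH1 P1=NH0
Op 6: best P0=NH1 P1=NH0

Answer: P0:NH1 P1:NH0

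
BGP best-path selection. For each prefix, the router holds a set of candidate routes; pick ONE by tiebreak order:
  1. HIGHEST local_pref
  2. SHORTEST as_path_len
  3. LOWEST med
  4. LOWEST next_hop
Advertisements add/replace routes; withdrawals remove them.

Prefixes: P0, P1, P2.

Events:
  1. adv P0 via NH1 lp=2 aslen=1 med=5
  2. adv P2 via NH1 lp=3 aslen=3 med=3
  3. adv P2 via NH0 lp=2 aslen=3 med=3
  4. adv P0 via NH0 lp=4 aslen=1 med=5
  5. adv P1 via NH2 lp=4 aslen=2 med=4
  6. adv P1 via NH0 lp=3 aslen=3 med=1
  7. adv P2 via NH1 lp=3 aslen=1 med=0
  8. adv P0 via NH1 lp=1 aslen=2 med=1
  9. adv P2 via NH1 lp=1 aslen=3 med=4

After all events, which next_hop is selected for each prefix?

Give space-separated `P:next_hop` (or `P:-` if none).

Answer: P0:NH0 P1:NH2 P2:NH0

Derivation:
Op 1: best P0=NH1 P1=- P2=-
Op 2: best P0=NH1 P1=- P2=NH1
Op 3: best P0=NH1 P1=- P2=NH1
Op 4: best P0=NH0 P1=- P2=NH1
Op 5: best P0=NH0 P1=NH2 P2=NH1
Op 6: best P0=NH0 P1=NH2 P2=NH1
Op 7: best P0=NH0 P1=NH2 P2=NH1
Op 8: best P0=NH0 P1=NH2 P2=NH1
Op 9: best P0=NH0 P1=NH2 P2=NH0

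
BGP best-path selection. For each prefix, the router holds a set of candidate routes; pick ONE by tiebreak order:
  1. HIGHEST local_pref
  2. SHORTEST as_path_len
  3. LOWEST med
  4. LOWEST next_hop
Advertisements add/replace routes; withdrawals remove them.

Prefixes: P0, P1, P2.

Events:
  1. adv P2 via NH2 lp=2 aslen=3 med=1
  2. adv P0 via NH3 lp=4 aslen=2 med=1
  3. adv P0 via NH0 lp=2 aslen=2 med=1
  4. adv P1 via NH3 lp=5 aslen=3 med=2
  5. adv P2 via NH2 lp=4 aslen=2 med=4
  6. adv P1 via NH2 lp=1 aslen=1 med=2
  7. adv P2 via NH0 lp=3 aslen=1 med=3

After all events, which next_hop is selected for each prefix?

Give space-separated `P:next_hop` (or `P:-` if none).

Op 1: best P0=- P1=- P2=NH2
Op 2: best P0=NH3 P1=- P2=NH2
Op 3: best P0=NH3 P1=- P2=NH2
Op 4: best P0=NH3 P1=NH3 P2=NH2
Op 5: best P0=NH3 P1=NH3 P2=NH2
Op 6: best P0=NH3 P1=NH3 P2=NH2
Op 7: best P0=NH3 P1=NH3 P2=NH2

Answer: P0:NH3 P1:NH3 P2:NH2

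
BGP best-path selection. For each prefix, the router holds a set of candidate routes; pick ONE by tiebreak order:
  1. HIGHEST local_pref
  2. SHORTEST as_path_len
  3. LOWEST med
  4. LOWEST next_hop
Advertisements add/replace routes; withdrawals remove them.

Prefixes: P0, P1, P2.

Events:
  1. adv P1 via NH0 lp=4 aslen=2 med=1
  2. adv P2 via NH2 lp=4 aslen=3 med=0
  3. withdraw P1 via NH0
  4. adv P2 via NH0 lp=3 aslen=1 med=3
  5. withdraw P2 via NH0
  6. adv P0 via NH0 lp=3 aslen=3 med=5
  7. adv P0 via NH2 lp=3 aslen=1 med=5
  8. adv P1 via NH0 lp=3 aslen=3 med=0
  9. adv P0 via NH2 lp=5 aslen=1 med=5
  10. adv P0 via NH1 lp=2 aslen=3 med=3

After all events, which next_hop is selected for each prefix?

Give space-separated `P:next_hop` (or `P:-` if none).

Answer: P0:NH2 P1:NH0 P2:NH2

Derivation:
Op 1: best P0=- P1=NH0 P2=-
Op 2: best P0=- P1=NH0 P2=NH2
Op 3: best P0=- P1=- P2=NH2
Op 4: best P0=- P1=- P2=NH2
Op 5: best P0=- P1=- P2=NH2
Op 6: best P0=NH0 P1=- P2=NH2
Op 7: best P0=NH2 P1=- P2=NH2
Op 8: best P0=NH2 P1=NH0 P2=NH2
Op 9: best P0=NH2 P1=NH0 P2=NH2
Op 10: best P0=NH2 P1=NH0 P2=NH2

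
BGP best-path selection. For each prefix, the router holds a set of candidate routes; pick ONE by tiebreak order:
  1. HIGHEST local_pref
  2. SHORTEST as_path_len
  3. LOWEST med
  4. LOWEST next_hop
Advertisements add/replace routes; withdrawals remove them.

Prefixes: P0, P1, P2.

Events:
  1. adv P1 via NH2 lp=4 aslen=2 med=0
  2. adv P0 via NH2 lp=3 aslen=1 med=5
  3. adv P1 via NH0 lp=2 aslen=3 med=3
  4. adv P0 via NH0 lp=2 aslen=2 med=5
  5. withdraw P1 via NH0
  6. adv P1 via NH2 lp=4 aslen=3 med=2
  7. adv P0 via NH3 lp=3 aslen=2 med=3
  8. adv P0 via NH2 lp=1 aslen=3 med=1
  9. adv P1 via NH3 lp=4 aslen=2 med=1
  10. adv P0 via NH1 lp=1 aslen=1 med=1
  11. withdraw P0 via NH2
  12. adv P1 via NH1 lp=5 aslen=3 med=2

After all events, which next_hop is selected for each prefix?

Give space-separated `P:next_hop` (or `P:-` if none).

Answer: P0:NH3 P1:NH1 P2:-

Derivation:
Op 1: best P0=- P1=NH2 P2=-
Op 2: best P0=NH2 P1=NH2 P2=-
Op 3: best P0=NH2 P1=NH2 P2=-
Op 4: best P0=NH2 P1=NH2 P2=-
Op 5: best P0=NH2 P1=NH2 P2=-
Op 6: best P0=NH2 P1=NH2 P2=-
Op 7: best P0=NH2 P1=NH2 P2=-
Op 8: best P0=NH3 P1=NH2 P2=-
Op 9: best P0=NH3 P1=NH3 P2=-
Op 10: best P0=NH3 P1=NH3 P2=-
Op 11: best P0=NH3 P1=NH3 P2=-
Op 12: best P0=NH3 P1=NH1 P2=-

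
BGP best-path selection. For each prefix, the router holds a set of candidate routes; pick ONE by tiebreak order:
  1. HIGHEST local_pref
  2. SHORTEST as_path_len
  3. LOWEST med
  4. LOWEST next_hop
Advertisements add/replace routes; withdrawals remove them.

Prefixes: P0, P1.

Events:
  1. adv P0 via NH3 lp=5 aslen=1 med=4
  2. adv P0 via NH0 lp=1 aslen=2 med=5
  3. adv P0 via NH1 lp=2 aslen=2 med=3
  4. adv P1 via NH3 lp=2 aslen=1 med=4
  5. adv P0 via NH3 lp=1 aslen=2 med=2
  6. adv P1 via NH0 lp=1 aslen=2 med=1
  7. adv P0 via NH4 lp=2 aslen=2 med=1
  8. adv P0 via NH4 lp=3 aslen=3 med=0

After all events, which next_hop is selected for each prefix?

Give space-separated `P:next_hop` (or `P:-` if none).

Answer: P0:NH4 P1:NH3

Derivation:
Op 1: best P0=NH3 P1=-
Op 2: best P0=NH3 P1=-
Op 3: best P0=NH3 P1=-
Op 4: best P0=NH3 P1=NH3
Op 5: best P0=NH1 P1=NH3
Op 6: best P0=NH1 P1=NH3
Op 7: best P0=NH4 P1=NH3
Op 8: best P0=NH4 P1=NH3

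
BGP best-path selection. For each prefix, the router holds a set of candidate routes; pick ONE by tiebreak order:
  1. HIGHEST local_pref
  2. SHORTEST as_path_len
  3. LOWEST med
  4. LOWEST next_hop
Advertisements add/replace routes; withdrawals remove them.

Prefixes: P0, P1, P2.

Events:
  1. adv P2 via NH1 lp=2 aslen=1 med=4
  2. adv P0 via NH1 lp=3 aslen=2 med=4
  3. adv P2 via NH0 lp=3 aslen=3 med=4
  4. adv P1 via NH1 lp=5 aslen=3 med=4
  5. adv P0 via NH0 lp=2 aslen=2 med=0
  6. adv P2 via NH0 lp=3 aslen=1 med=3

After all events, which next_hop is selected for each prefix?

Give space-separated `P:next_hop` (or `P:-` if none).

Answer: P0:NH1 P1:NH1 P2:NH0

Derivation:
Op 1: best P0=- P1=- P2=NH1
Op 2: best P0=NH1 P1=- P2=NH1
Op 3: best P0=NH1 P1=- P2=NH0
Op 4: best P0=NH1 P1=NH1 P2=NH0
Op 5: best P0=NH1 P1=NH1 P2=NH0
Op 6: best P0=NH1 P1=NH1 P2=NH0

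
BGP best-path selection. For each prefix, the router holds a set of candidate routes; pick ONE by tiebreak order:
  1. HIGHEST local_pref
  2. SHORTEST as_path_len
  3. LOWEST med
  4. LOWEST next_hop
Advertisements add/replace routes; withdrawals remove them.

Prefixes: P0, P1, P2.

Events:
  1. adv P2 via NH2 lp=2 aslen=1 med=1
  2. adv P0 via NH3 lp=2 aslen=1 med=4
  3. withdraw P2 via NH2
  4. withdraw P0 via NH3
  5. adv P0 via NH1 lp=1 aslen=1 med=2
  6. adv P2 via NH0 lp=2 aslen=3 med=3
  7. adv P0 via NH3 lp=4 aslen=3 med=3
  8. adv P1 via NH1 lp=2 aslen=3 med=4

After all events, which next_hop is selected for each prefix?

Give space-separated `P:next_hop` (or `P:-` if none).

Op 1: best P0=- P1=- P2=NH2
Op 2: best P0=NH3 P1=- P2=NH2
Op 3: best P0=NH3 P1=- P2=-
Op 4: best P0=- P1=- P2=-
Op 5: best P0=NH1 P1=- P2=-
Op 6: best P0=NH1 P1=- P2=NH0
Op 7: best P0=NH3 P1=- P2=NH0
Op 8: best P0=NH3 P1=NH1 P2=NH0

Answer: P0:NH3 P1:NH1 P2:NH0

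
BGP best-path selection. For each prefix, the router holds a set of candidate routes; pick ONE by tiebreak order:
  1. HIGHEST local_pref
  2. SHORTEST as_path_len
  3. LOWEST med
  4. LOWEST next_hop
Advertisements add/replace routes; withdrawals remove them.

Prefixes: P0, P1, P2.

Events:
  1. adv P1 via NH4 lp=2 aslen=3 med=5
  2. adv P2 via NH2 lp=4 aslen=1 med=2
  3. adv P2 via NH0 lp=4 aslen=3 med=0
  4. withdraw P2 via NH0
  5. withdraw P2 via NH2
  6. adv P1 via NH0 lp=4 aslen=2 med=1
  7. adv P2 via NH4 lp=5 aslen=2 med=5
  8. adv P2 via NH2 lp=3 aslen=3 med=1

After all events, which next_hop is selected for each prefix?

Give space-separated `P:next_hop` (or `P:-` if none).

Op 1: best P0=- P1=NH4 P2=-
Op 2: best P0=- P1=NH4 P2=NH2
Op 3: best P0=- P1=NH4 P2=NH2
Op 4: best P0=- P1=NH4 P2=NH2
Op 5: best P0=- P1=NH4 P2=-
Op 6: best P0=- P1=NH0 P2=-
Op 7: best P0=- P1=NH0 P2=NH4
Op 8: best P0=- P1=NH0 P2=NH4

Answer: P0:- P1:NH0 P2:NH4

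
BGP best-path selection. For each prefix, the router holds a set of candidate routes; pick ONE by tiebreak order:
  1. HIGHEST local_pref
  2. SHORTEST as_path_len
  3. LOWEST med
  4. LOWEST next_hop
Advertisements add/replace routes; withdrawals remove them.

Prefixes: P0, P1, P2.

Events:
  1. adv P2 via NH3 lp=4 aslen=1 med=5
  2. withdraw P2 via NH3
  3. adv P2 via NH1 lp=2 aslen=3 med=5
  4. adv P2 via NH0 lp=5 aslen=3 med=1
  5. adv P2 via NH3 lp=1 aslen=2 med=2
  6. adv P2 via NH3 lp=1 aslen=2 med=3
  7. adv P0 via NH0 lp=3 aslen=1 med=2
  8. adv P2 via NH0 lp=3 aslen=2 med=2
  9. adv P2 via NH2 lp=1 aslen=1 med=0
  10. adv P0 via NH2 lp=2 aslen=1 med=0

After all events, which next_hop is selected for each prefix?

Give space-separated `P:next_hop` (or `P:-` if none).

Answer: P0:NH0 P1:- P2:NH0

Derivation:
Op 1: best P0=- P1=- P2=NH3
Op 2: best P0=- P1=- P2=-
Op 3: best P0=- P1=- P2=NH1
Op 4: best P0=- P1=- P2=NH0
Op 5: best P0=- P1=- P2=NH0
Op 6: best P0=- P1=- P2=NH0
Op 7: best P0=NH0 P1=- P2=NH0
Op 8: best P0=NH0 P1=- P2=NH0
Op 9: best P0=NH0 P1=- P2=NH0
Op 10: best P0=NH0 P1=- P2=NH0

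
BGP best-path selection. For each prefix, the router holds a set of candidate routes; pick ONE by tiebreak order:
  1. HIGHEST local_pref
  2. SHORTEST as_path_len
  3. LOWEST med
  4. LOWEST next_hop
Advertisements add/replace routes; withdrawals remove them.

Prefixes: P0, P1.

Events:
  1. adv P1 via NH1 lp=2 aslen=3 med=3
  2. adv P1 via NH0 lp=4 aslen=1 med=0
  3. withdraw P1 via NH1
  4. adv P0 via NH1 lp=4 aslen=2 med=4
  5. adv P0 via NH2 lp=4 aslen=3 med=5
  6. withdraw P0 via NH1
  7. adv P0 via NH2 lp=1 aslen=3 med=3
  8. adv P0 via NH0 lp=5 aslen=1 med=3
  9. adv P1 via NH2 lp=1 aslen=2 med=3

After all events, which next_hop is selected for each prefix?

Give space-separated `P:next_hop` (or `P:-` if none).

Op 1: best P0=- P1=NH1
Op 2: best P0=- P1=NH0
Op 3: best P0=- P1=NH0
Op 4: best P0=NH1 P1=NH0
Op 5: best P0=NH1 P1=NH0
Op 6: best P0=NH2 P1=NH0
Op 7: best P0=NH2 P1=NH0
Op 8: best P0=NH0 P1=NH0
Op 9: best P0=NH0 P1=NH0

Answer: P0:NH0 P1:NH0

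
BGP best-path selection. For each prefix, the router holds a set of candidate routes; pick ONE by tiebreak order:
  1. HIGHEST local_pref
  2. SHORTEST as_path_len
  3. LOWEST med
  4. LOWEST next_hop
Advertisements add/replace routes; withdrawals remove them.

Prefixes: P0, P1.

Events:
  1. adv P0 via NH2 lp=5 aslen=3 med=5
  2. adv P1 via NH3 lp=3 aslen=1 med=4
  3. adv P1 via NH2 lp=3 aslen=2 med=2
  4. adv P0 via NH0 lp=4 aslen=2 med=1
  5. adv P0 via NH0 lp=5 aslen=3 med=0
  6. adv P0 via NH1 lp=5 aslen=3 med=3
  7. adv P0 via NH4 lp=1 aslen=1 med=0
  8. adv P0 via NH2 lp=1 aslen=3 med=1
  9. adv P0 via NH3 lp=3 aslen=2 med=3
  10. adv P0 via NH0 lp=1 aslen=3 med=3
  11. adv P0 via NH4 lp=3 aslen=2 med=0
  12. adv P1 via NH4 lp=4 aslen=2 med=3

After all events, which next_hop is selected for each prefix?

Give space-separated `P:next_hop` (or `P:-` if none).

Op 1: best P0=NH2 P1=-
Op 2: best P0=NH2 P1=NH3
Op 3: best P0=NH2 P1=NH3
Op 4: best P0=NH2 P1=NH3
Op 5: best P0=NH0 P1=NH3
Op 6: best P0=NH0 P1=NH3
Op 7: best P0=NH0 P1=NH3
Op 8: best P0=NH0 P1=NH3
Op 9: best P0=NH0 P1=NH3
Op 10: best P0=NH1 P1=NH3
Op 11: best P0=NH1 P1=NH3
Op 12: best P0=NH1 P1=NH4

Answer: P0:NH1 P1:NH4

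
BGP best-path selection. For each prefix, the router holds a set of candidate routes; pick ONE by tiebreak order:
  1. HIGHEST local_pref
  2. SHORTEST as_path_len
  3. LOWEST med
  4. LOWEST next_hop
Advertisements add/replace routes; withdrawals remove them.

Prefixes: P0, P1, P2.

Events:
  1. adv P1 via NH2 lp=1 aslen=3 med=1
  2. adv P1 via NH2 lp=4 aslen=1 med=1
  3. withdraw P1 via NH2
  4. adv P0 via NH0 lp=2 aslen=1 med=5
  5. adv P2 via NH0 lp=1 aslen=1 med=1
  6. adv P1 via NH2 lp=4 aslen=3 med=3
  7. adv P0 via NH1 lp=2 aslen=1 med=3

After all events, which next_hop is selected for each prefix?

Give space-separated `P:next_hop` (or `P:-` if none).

Answer: P0:NH1 P1:NH2 P2:NH0

Derivation:
Op 1: best P0=- P1=NH2 P2=-
Op 2: best P0=- P1=NH2 P2=-
Op 3: best P0=- P1=- P2=-
Op 4: best P0=NH0 P1=- P2=-
Op 5: best P0=NH0 P1=- P2=NH0
Op 6: best P0=NH0 P1=NH2 P2=NH0
Op 7: best P0=NH1 P1=NH2 P2=NH0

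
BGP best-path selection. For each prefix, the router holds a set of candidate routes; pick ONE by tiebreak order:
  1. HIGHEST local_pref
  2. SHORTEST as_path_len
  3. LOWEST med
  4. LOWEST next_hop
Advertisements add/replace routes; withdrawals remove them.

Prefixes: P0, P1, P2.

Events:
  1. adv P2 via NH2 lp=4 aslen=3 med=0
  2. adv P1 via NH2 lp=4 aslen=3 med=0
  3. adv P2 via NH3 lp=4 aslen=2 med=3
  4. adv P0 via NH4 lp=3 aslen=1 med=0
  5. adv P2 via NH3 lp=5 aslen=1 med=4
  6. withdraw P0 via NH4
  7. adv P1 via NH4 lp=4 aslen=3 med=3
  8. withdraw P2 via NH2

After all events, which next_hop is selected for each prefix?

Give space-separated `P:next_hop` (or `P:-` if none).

Op 1: best P0=- P1=- P2=NH2
Op 2: best P0=- P1=NH2 P2=NH2
Op 3: best P0=- P1=NH2 P2=NH3
Op 4: best P0=NH4 P1=NH2 P2=NH3
Op 5: best P0=NH4 P1=NH2 P2=NH3
Op 6: best P0=- P1=NH2 P2=NH3
Op 7: best P0=- P1=NH2 P2=NH3
Op 8: best P0=- P1=NH2 P2=NH3

Answer: P0:- P1:NH2 P2:NH3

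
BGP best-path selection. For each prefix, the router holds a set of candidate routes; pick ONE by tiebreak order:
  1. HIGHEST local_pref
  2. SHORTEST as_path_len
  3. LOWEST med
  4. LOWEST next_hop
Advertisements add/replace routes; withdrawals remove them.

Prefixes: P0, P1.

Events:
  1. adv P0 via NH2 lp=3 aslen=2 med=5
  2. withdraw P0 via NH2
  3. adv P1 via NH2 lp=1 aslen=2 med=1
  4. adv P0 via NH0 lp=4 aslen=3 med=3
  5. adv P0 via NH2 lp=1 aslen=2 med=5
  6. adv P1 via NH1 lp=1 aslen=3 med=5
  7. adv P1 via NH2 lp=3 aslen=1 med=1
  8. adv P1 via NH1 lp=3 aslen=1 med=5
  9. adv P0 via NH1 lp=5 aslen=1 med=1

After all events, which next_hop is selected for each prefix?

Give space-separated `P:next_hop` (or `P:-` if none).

Op 1: best P0=NH2 P1=-
Op 2: best P0=- P1=-
Op 3: best P0=- P1=NH2
Op 4: best P0=NH0 P1=NH2
Op 5: best P0=NH0 P1=NH2
Op 6: best P0=NH0 P1=NH2
Op 7: best P0=NH0 P1=NH2
Op 8: best P0=NH0 P1=NH2
Op 9: best P0=NH1 P1=NH2

Answer: P0:NH1 P1:NH2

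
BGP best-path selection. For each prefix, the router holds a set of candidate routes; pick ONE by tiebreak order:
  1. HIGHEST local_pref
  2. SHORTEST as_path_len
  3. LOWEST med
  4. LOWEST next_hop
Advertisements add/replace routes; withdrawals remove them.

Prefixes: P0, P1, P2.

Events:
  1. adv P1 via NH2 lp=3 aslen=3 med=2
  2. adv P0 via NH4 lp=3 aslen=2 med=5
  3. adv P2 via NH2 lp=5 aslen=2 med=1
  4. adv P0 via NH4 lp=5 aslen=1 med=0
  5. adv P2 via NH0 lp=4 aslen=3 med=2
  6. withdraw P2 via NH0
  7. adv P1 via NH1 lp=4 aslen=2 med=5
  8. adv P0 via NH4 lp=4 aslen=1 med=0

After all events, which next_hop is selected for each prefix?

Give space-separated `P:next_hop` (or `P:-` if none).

Answer: P0:NH4 P1:NH1 P2:NH2

Derivation:
Op 1: best P0=- P1=NH2 P2=-
Op 2: best P0=NH4 P1=NH2 P2=-
Op 3: best P0=NH4 P1=NH2 P2=NH2
Op 4: best P0=NH4 P1=NH2 P2=NH2
Op 5: best P0=NH4 P1=NH2 P2=NH2
Op 6: best P0=NH4 P1=NH2 P2=NH2
Op 7: best P0=NH4 P1=NH1 P2=NH2
Op 8: best P0=NH4 P1=NH1 P2=NH2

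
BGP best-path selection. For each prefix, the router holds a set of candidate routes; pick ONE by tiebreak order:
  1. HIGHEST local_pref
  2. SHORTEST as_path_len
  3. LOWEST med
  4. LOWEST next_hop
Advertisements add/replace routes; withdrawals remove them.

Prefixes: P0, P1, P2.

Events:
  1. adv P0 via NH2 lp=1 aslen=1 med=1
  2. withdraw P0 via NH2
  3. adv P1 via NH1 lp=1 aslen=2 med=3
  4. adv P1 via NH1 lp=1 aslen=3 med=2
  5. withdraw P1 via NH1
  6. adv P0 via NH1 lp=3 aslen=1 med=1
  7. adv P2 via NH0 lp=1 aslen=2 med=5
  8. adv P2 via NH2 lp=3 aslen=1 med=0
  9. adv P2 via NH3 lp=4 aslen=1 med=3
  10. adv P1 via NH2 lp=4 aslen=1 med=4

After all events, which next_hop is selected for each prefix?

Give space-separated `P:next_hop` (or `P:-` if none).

Op 1: best P0=NH2 P1=- P2=-
Op 2: best P0=- P1=- P2=-
Op 3: best P0=- P1=NH1 P2=-
Op 4: best P0=- P1=NH1 P2=-
Op 5: best P0=- P1=- P2=-
Op 6: best P0=NH1 P1=- P2=-
Op 7: best P0=NH1 P1=- P2=NH0
Op 8: best P0=NH1 P1=- P2=NH2
Op 9: best P0=NH1 P1=- P2=NH3
Op 10: best P0=NH1 P1=NH2 P2=NH3

Answer: P0:NH1 P1:NH2 P2:NH3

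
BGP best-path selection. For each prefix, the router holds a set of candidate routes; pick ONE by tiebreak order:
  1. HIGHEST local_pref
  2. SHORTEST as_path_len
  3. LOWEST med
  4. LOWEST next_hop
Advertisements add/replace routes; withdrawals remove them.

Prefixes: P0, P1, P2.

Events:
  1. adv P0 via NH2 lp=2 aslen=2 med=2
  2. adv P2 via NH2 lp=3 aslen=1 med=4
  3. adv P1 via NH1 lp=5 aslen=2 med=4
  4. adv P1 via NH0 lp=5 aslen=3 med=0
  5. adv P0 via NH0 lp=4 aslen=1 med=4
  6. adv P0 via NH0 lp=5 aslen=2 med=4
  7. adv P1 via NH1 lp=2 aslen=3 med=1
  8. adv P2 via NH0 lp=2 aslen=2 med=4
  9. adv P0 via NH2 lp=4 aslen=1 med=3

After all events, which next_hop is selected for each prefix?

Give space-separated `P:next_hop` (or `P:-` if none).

Answer: P0:NH0 P1:NH0 P2:NH2

Derivation:
Op 1: best P0=NH2 P1=- P2=-
Op 2: best P0=NH2 P1=- P2=NH2
Op 3: best P0=NH2 P1=NH1 P2=NH2
Op 4: best P0=NH2 P1=NH1 P2=NH2
Op 5: best P0=NH0 P1=NH1 P2=NH2
Op 6: best P0=NH0 P1=NH1 P2=NH2
Op 7: best P0=NH0 P1=NH0 P2=NH2
Op 8: best P0=NH0 P1=NH0 P2=NH2
Op 9: best P0=NH0 P1=NH0 P2=NH2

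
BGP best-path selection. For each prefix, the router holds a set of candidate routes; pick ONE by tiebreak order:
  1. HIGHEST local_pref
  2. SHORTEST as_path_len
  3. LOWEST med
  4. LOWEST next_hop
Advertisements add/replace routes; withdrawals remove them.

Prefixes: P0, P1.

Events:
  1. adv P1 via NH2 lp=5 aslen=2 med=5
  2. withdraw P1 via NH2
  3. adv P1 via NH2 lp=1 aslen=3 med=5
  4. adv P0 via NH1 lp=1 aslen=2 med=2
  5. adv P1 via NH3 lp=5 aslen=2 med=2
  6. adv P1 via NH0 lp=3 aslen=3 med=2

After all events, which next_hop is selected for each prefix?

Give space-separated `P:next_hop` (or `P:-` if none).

Answer: P0:NH1 P1:NH3

Derivation:
Op 1: best P0=- P1=NH2
Op 2: best P0=- P1=-
Op 3: best P0=- P1=NH2
Op 4: best P0=NH1 P1=NH2
Op 5: best P0=NH1 P1=NH3
Op 6: best P0=NH1 P1=NH3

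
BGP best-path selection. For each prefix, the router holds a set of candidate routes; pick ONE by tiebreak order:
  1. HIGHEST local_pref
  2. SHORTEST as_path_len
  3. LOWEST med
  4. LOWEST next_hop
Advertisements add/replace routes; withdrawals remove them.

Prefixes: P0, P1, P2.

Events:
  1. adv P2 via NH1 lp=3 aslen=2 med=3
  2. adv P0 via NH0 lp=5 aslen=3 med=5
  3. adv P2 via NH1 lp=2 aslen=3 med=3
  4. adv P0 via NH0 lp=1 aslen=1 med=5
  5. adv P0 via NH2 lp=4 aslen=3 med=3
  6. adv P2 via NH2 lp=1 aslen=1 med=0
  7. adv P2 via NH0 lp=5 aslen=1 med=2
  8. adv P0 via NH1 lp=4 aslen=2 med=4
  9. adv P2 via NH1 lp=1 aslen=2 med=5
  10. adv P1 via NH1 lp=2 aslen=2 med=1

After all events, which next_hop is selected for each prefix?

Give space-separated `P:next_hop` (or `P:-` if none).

Answer: P0:NH1 P1:NH1 P2:NH0

Derivation:
Op 1: best P0=- P1=- P2=NH1
Op 2: best P0=NH0 P1=- P2=NH1
Op 3: best P0=NH0 P1=- P2=NH1
Op 4: best P0=NH0 P1=- P2=NH1
Op 5: best P0=NH2 P1=- P2=NH1
Op 6: best P0=NH2 P1=- P2=NH1
Op 7: best P0=NH2 P1=- P2=NH0
Op 8: best P0=NH1 P1=- P2=NH0
Op 9: best P0=NH1 P1=- P2=NH0
Op 10: best P0=NH1 P1=NH1 P2=NH0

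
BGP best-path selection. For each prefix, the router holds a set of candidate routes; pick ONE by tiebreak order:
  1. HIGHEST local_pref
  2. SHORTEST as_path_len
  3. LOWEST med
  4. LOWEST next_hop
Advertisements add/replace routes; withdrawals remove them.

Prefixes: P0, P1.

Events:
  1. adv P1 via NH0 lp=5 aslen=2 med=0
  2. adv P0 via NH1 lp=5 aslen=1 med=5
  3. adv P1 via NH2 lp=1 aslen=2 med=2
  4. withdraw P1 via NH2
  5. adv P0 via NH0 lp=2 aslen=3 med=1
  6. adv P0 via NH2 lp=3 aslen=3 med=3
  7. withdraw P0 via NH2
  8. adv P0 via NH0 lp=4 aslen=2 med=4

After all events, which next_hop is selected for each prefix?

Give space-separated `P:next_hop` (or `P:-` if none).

Op 1: best P0=- P1=NH0
Op 2: best P0=NH1 P1=NH0
Op 3: best P0=NH1 P1=NH0
Op 4: best P0=NH1 P1=NH0
Op 5: best P0=NH1 P1=NH0
Op 6: best P0=NH1 P1=NH0
Op 7: best P0=NH1 P1=NH0
Op 8: best P0=NH1 P1=NH0

Answer: P0:NH1 P1:NH0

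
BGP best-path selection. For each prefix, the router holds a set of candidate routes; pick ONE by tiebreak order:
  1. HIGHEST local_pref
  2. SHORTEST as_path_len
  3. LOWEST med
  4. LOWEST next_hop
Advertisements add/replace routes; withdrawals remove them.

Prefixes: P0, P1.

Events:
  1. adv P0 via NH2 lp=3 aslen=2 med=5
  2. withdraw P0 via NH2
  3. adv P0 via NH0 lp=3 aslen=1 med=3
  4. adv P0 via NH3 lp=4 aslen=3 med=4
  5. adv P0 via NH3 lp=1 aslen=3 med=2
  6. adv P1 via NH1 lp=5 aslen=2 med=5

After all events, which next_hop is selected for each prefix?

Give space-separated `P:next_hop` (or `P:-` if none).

Answer: P0:NH0 P1:NH1

Derivation:
Op 1: best P0=NH2 P1=-
Op 2: best P0=- P1=-
Op 3: best P0=NH0 P1=-
Op 4: best P0=NH3 P1=-
Op 5: best P0=NH0 P1=-
Op 6: best P0=NH0 P1=NH1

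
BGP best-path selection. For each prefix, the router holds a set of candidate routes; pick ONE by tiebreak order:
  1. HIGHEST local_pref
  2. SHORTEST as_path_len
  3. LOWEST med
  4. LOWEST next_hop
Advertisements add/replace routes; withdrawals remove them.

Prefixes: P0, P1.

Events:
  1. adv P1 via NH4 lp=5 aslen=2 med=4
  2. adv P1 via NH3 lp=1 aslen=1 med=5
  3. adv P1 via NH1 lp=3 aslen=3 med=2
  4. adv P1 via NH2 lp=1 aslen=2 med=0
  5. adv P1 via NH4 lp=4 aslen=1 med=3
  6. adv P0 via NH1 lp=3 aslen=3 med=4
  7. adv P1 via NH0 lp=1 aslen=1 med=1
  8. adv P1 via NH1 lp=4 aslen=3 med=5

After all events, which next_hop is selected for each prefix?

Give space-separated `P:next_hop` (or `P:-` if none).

Answer: P0:NH1 P1:NH4

Derivation:
Op 1: best P0=- P1=NH4
Op 2: best P0=- P1=NH4
Op 3: best P0=- P1=NH4
Op 4: best P0=- P1=NH4
Op 5: best P0=- P1=NH4
Op 6: best P0=NH1 P1=NH4
Op 7: best P0=NH1 P1=NH4
Op 8: best P0=NH1 P1=NH4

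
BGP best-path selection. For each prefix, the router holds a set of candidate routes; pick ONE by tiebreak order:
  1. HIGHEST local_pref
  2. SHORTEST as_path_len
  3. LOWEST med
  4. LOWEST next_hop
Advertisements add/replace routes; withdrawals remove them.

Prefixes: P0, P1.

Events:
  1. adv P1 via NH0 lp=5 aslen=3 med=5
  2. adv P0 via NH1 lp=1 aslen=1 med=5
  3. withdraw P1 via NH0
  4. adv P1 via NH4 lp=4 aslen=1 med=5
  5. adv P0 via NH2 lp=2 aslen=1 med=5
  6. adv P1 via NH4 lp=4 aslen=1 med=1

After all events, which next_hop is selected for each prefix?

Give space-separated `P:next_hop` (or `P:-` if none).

Op 1: best P0=- P1=NH0
Op 2: best P0=NH1 P1=NH0
Op 3: best P0=NH1 P1=-
Op 4: best P0=NH1 P1=NH4
Op 5: best P0=NH2 P1=NH4
Op 6: best P0=NH2 P1=NH4

Answer: P0:NH2 P1:NH4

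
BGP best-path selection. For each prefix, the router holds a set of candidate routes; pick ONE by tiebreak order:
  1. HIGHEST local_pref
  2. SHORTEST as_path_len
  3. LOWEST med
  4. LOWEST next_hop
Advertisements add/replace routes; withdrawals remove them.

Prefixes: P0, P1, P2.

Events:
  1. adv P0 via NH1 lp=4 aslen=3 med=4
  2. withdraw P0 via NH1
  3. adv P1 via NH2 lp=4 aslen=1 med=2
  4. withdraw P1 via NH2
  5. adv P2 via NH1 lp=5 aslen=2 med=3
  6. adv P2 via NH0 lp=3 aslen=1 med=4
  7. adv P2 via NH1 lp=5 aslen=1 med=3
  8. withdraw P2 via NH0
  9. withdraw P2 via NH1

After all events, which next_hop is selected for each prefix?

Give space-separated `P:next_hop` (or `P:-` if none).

Op 1: best P0=NH1 P1=- P2=-
Op 2: best P0=- P1=- P2=-
Op 3: best P0=- P1=NH2 P2=-
Op 4: best P0=- P1=- P2=-
Op 5: best P0=- P1=- P2=NH1
Op 6: best P0=- P1=- P2=NH1
Op 7: best P0=- P1=- P2=NH1
Op 8: best P0=- P1=- P2=NH1
Op 9: best P0=- P1=- P2=-

Answer: P0:- P1:- P2:-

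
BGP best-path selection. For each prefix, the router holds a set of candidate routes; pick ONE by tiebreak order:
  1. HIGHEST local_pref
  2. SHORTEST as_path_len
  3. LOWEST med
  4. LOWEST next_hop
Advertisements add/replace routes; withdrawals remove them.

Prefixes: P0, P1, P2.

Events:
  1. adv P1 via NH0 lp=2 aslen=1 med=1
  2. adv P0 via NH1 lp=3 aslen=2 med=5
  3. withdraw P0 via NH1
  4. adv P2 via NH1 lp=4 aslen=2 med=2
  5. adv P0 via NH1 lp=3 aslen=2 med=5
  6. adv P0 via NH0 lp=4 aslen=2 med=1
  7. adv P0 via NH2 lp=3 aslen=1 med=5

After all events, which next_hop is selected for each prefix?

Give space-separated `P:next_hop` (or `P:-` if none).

Answer: P0:NH0 P1:NH0 P2:NH1

Derivation:
Op 1: best P0=- P1=NH0 P2=-
Op 2: best P0=NH1 P1=NH0 P2=-
Op 3: best P0=- P1=NH0 P2=-
Op 4: best P0=- P1=NH0 P2=NH1
Op 5: best P0=NH1 P1=NH0 P2=NH1
Op 6: best P0=NH0 P1=NH0 P2=NH1
Op 7: best P0=NH0 P1=NH0 P2=NH1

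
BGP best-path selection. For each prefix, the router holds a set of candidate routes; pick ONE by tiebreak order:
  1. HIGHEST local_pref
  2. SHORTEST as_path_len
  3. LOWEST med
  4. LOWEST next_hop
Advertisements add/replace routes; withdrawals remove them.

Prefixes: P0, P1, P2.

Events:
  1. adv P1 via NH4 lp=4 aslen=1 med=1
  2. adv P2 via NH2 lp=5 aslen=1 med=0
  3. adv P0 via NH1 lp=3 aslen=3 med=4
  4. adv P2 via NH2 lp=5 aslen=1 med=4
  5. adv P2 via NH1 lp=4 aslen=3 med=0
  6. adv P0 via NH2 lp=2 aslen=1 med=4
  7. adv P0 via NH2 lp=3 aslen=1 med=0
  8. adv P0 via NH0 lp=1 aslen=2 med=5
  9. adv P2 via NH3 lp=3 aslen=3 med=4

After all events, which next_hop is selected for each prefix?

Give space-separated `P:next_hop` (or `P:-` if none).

Op 1: best P0=- P1=NH4 P2=-
Op 2: best P0=- P1=NH4 P2=NH2
Op 3: best P0=NH1 P1=NH4 P2=NH2
Op 4: best P0=NH1 P1=NH4 P2=NH2
Op 5: best P0=NH1 P1=NH4 P2=NH2
Op 6: best P0=NH1 P1=NH4 P2=NH2
Op 7: best P0=NH2 P1=NH4 P2=NH2
Op 8: best P0=NH2 P1=NH4 P2=NH2
Op 9: best P0=NH2 P1=NH4 P2=NH2

Answer: P0:NH2 P1:NH4 P2:NH2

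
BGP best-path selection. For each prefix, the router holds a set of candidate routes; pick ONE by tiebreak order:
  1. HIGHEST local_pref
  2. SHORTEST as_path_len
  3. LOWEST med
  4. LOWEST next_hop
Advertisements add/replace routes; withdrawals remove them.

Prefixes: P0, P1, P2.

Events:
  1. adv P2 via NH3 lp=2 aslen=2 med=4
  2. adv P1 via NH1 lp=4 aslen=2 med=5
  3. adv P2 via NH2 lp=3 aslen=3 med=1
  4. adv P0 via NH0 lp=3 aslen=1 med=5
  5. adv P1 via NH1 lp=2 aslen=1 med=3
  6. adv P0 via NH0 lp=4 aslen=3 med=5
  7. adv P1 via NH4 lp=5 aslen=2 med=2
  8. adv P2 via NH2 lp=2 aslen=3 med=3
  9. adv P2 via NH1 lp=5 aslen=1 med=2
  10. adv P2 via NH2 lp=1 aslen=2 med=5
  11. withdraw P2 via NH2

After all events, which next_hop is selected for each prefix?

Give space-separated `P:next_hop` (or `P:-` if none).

Op 1: best P0=- P1=- P2=NH3
Op 2: best P0=- P1=NH1 P2=NH3
Op 3: best P0=- P1=NH1 P2=NH2
Op 4: best P0=NH0 P1=NH1 P2=NH2
Op 5: best P0=NH0 P1=NH1 P2=NH2
Op 6: best P0=NH0 P1=NH1 P2=NH2
Op 7: best P0=NH0 P1=NH4 P2=NH2
Op 8: best P0=NH0 P1=NH4 P2=NH3
Op 9: best P0=NH0 P1=NH4 P2=NH1
Op 10: best P0=NH0 P1=NH4 P2=NH1
Op 11: best P0=NH0 P1=NH4 P2=NH1

Answer: P0:NH0 P1:NH4 P2:NH1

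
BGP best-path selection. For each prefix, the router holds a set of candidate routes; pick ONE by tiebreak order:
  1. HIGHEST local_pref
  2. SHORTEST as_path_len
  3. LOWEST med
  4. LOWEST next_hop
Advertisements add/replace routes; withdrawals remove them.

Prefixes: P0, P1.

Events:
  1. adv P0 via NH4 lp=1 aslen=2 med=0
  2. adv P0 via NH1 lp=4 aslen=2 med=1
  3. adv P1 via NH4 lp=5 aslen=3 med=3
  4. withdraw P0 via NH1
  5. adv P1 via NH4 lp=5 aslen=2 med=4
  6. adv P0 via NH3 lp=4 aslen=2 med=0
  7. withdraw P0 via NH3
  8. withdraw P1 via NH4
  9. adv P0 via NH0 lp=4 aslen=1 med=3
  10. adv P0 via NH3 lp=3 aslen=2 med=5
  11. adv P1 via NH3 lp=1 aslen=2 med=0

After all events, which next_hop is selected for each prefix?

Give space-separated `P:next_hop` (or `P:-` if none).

Answer: P0:NH0 P1:NH3

Derivation:
Op 1: best P0=NH4 P1=-
Op 2: best P0=NH1 P1=-
Op 3: best P0=NH1 P1=NH4
Op 4: best P0=NH4 P1=NH4
Op 5: best P0=NH4 P1=NH4
Op 6: best P0=NH3 P1=NH4
Op 7: best P0=NH4 P1=NH4
Op 8: best P0=NH4 P1=-
Op 9: best P0=NH0 P1=-
Op 10: best P0=NH0 P1=-
Op 11: best P0=NH0 P1=NH3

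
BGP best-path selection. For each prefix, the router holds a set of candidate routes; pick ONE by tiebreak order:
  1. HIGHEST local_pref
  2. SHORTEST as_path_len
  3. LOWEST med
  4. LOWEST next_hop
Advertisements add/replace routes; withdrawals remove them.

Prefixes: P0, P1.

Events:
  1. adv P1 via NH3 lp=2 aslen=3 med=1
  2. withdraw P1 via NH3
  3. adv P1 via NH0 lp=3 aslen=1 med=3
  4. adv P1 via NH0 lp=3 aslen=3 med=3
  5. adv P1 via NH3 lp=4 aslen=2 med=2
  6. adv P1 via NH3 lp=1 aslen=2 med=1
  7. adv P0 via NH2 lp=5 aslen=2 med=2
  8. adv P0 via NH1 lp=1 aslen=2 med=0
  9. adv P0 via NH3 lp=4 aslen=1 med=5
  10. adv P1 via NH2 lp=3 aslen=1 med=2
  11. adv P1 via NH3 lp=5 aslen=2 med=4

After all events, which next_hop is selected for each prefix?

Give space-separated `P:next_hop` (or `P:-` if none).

Op 1: best P0=- P1=NH3
Op 2: best P0=- P1=-
Op 3: best P0=- P1=NH0
Op 4: best P0=- P1=NH0
Op 5: best P0=- P1=NH3
Op 6: best P0=- P1=NH0
Op 7: best P0=NH2 P1=NH0
Op 8: best P0=NH2 P1=NH0
Op 9: best P0=NH2 P1=NH0
Op 10: best P0=NH2 P1=NH2
Op 11: best P0=NH2 P1=NH3

Answer: P0:NH2 P1:NH3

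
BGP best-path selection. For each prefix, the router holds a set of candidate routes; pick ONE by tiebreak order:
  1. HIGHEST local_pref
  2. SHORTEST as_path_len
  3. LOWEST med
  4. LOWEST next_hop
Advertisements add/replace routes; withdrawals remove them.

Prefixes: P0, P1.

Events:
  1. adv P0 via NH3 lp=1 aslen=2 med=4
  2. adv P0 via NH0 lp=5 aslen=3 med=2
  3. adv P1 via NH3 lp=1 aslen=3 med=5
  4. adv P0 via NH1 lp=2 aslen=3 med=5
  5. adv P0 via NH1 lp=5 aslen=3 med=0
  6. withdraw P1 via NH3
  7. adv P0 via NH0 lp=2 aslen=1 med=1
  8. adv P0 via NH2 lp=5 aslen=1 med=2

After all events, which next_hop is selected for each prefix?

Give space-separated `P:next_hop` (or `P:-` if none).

Answer: P0:NH2 P1:-

Derivation:
Op 1: best P0=NH3 P1=-
Op 2: best P0=NH0 P1=-
Op 3: best P0=NH0 P1=NH3
Op 4: best P0=NH0 P1=NH3
Op 5: best P0=NH1 P1=NH3
Op 6: best P0=NH1 P1=-
Op 7: best P0=NH1 P1=-
Op 8: best P0=NH2 P1=-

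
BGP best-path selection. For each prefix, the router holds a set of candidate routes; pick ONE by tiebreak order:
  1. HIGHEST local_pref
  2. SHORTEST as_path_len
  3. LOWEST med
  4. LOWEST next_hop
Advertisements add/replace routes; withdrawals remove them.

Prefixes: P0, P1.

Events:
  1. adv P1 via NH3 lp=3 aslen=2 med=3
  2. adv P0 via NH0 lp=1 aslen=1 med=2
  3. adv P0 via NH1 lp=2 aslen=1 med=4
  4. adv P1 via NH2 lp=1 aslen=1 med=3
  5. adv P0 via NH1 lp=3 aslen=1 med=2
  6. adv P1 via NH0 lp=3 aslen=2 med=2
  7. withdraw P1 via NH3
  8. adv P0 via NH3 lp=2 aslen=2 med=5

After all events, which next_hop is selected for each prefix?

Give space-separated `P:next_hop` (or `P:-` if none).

Op 1: best P0=- P1=NH3
Op 2: best P0=NH0 P1=NH3
Op 3: best P0=NH1 P1=NH3
Op 4: best P0=NH1 P1=NH3
Op 5: best P0=NH1 P1=NH3
Op 6: best P0=NH1 P1=NH0
Op 7: best P0=NH1 P1=NH0
Op 8: best P0=NH1 P1=NH0

Answer: P0:NH1 P1:NH0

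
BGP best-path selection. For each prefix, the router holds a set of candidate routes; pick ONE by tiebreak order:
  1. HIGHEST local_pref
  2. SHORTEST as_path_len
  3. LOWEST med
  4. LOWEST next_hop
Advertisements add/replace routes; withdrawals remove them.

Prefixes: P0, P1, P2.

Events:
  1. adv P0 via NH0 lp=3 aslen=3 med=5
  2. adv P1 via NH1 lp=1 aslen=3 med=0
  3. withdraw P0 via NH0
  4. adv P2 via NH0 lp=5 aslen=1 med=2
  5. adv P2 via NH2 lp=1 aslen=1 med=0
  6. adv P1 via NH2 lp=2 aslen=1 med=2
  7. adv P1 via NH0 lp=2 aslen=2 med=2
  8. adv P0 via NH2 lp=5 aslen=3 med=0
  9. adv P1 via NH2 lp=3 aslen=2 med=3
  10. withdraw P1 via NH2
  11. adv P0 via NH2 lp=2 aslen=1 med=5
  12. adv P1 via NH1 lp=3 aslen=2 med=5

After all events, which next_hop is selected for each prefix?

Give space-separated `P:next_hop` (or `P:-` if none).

Answer: P0:NH2 P1:NH1 P2:NH0

Derivation:
Op 1: best P0=NH0 P1=- P2=-
Op 2: best P0=NH0 P1=NH1 P2=-
Op 3: best P0=- P1=NH1 P2=-
Op 4: best P0=- P1=NH1 P2=NH0
Op 5: best P0=- P1=NH1 P2=NH0
Op 6: best P0=- P1=NH2 P2=NH0
Op 7: best P0=- P1=NH2 P2=NH0
Op 8: best P0=NH2 P1=NH2 P2=NH0
Op 9: best P0=NH2 P1=NH2 P2=NH0
Op 10: best P0=NH2 P1=NH0 P2=NH0
Op 11: best P0=NH2 P1=NH0 P2=NH0
Op 12: best P0=NH2 P1=NH1 P2=NH0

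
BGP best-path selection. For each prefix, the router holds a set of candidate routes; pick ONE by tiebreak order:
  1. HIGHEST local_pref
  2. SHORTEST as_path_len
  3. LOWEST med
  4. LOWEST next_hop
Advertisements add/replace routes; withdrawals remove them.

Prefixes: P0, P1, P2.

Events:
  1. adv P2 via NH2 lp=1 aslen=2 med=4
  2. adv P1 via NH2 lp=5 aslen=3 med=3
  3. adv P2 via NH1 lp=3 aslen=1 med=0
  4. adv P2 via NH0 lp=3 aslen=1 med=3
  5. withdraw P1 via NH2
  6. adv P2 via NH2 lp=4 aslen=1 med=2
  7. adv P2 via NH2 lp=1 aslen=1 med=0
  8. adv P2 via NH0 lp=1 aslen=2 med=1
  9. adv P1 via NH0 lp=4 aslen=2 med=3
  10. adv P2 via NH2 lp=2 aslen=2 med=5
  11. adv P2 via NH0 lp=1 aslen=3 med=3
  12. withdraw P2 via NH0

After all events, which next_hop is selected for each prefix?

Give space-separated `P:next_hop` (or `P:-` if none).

Op 1: best P0=- P1=- P2=NH2
Op 2: best P0=- P1=NH2 P2=NH2
Op 3: best P0=- P1=NH2 P2=NH1
Op 4: best P0=- P1=NH2 P2=NH1
Op 5: best P0=- P1=- P2=NH1
Op 6: best P0=- P1=- P2=NH2
Op 7: best P0=- P1=- P2=NH1
Op 8: best P0=- P1=- P2=NH1
Op 9: best P0=- P1=NH0 P2=NH1
Op 10: best P0=- P1=NH0 P2=NH1
Op 11: best P0=- P1=NH0 P2=NH1
Op 12: best P0=- P1=NH0 P2=NH1

Answer: P0:- P1:NH0 P2:NH1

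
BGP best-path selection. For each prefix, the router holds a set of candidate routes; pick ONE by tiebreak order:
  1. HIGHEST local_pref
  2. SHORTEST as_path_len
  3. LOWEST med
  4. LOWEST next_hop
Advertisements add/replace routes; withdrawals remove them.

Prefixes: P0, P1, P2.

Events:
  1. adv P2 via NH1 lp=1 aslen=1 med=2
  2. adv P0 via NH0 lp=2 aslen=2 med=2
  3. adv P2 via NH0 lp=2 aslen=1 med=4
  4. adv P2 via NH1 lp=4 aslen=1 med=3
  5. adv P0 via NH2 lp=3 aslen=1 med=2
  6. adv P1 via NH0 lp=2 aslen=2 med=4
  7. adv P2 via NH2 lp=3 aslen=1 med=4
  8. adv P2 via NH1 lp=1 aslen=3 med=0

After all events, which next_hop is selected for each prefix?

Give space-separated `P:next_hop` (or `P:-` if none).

Op 1: best P0=- P1=- P2=NH1
Op 2: best P0=NH0 P1=- P2=NH1
Op 3: best P0=NH0 P1=- P2=NH0
Op 4: best P0=NH0 P1=- P2=NH1
Op 5: best P0=NH2 P1=- P2=NH1
Op 6: best P0=NH2 P1=NH0 P2=NH1
Op 7: best P0=NH2 P1=NH0 P2=NH1
Op 8: best P0=NH2 P1=NH0 P2=NH2

Answer: P0:NH2 P1:NH0 P2:NH2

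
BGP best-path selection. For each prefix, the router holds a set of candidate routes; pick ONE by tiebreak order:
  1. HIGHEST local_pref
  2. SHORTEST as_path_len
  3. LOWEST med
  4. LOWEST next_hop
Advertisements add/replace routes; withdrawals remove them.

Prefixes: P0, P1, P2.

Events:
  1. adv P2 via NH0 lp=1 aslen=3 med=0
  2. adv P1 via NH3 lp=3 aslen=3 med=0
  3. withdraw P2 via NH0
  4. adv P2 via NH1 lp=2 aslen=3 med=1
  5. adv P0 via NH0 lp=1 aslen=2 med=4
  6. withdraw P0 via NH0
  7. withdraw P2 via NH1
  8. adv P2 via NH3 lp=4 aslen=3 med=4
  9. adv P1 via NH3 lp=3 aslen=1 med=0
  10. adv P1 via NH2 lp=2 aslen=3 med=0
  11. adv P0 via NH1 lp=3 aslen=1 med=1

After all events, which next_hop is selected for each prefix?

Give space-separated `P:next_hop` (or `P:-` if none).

Op 1: best P0=- P1=- P2=NH0
Op 2: best P0=- P1=NH3 P2=NH0
Op 3: best P0=- P1=NH3 P2=-
Op 4: best P0=- P1=NH3 P2=NH1
Op 5: best P0=NH0 P1=NH3 P2=NH1
Op 6: best P0=- P1=NH3 P2=NH1
Op 7: best P0=- P1=NH3 P2=-
Op 8: best P0=- P1=NH3 P2=NH3
Op 9: best P0=- P1=NH3 P2=NH3
Op 10: best P0=- P1=NH3 P2=NH3
Op 11: best P0=NH1 P1=NH3 P2=NH3

Answer: P0:NH1 P1:NH3 P2:NH3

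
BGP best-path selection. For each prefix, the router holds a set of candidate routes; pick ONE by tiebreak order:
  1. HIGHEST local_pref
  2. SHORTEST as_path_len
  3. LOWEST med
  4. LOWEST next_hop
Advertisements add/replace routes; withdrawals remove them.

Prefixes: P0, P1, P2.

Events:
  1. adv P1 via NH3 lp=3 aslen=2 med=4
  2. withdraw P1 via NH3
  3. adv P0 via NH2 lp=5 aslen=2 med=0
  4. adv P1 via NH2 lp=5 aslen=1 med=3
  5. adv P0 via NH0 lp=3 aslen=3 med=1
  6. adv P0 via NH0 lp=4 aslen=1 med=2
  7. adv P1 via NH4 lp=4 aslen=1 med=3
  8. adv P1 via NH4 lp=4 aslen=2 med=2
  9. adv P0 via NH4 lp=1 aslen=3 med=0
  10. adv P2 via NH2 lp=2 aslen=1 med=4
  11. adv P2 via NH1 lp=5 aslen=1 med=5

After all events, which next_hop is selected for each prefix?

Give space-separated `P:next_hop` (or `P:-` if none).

Op 1: best P0=- P1=NH3 P2=-
Op 2: best P0=- P1=- P2=-
Op 3: best P0=NH2 P1=- P2=-
Op 4: best P0=NH2 P1=NH2 P2=-
Op 5: best P0=NH2 P1=NH2 P2=-
Op 6: best P0=NH2 P1=NH2 P2=-
Op 7: best P0=NH2 P1=NH2 P2=-
Op 8: best P0=NH2 P1=NH2 P2=-
Op 9: best P0=NH2 P1=NH2 P2=-
Op 10: best P0=NH2 P1=NH2 P2=NH2
Op 11: best P0=NH2 P1=NH2 P2=NH1

Answer: P0:NH2 P1:NH2 P2:NH1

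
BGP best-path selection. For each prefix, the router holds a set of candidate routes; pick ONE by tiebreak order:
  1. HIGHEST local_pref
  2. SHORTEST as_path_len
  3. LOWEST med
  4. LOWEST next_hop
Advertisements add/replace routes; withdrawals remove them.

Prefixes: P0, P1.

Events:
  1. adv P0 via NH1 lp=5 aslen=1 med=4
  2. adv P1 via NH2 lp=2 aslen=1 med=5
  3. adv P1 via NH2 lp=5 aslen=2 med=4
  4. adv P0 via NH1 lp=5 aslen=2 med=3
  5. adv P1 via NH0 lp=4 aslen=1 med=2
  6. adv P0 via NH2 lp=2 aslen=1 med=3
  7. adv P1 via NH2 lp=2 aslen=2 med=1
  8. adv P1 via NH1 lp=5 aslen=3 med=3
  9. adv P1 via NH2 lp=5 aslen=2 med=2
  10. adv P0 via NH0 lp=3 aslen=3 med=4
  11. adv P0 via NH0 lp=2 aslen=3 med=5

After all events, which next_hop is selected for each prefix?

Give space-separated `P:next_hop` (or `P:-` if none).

Answer: P0:NH1 P1:NH2

Derivation:
Op 1: best P0=NH1 P1=-
Op 2: best P0=NH1 P1=NH2
Op 3: best P0=NH1 P1=NH2
Op 4: best P0=NH1 P1=NH2
Op 5: best P0=NH1 P1=NH2
Op 6: best P0=NH1 P1=NH2
Op 7: best P0=NH1 P1=NH0
Op 8: best P0=NH1 P1=NH1
Op 9: best P0=NH1 P1=NH2
Op 10: best P0=NH1 P1=NH2
Op 11: best P0=NH1 P1=NH2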